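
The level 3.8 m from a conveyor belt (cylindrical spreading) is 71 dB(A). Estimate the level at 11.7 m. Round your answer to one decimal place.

66.1 dB(A)

Cylindrical spreading from a line source gives a 10·log₁₀(r₂/r₁) drop.
L₂ = 71 − 10·log₁₀(11.7/3.8) = 71 − 4.884 = 66.12 dB(A).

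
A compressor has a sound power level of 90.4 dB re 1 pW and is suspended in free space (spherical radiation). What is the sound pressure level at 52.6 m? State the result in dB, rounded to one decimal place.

45.0 dB

The power spreads over a sphere of area 4π·r², so L_p = L_w − 10·log₁₀(4π·r²).
4π·r² = 3.477e+04 m², 10·log₁₀ of that is 45.412 dB.
L_p = 90.4 − 45.412 = 44.99 dB.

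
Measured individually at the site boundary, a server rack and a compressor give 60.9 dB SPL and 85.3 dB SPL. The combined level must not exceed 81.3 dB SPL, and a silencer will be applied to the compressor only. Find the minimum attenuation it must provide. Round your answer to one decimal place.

4.0 dB

The untreated sources together contribute 10^(60.9/10) = 1.230e+06, i.e. 60.90 dB SPL.
The limit corresponds to 10^(81.3/10) = 1.349e+08; subtracting the fixed part leaves 1.337e+08 for the compressor, i.e. 81.26 dB SPL.
Required insertion loss = 85.3 − 81.26 = 4.04 dB.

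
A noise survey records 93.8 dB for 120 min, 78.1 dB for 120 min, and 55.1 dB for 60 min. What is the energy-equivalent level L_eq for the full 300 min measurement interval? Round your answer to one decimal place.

Weight each interval's intensity by its duration and average over T = 300 min:
Σ tᵢ·10^(Lᵢ/10) = 120·10^(93.8/10) + 120·10^(78.1/10) + 60·10^(55.1/10) = 2.956e+11.
L_eq = 10·log₁₀(2.956e+11/300) = 89.94 dB.

89.9 dB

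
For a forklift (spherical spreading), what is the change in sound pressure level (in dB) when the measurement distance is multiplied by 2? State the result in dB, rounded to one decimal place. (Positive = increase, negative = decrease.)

-6.0 dB

Point-source spreading: ΔL = −20·log₁₀(r₂/r₁).
ΔL = −20·log₁₀(2) = -6.02 dB.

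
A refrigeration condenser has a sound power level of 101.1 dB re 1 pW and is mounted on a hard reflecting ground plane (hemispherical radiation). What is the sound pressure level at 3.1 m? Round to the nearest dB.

83 dB

The power spreads over a hemisphere of area 2π·r², so L_p = L_w − 10·log₁₀(2π·r²).
2π·r² = 60.38 m², 10·log₁₀ of that is 17.809 dB.
L_p = 101.1 − 17.809 = 83.29 dB.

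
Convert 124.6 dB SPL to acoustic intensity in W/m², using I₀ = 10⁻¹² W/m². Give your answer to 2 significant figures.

2.9 W/m²

I = I₀·10^(L/10) = 10⁻¹² × 10^(124.6/10) = 10^(0.460).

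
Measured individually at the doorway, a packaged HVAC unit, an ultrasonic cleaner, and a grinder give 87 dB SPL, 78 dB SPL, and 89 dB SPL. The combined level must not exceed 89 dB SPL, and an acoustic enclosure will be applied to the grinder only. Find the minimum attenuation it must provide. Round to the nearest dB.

Everything except the grinder sums to 10^(87/10) + 10^(78/10) = 5.643e+08 in linear terms, 87.51 dB SPL.
The limit corresponds to 10^(89/10) = 7.943e+08; subtracting the fixed part leaves 2.300e+08 for the grinder, i.e. 83.62 dB SPL.
Required insertion loss = 89 − 83.62 = 5.38 dB.

5 dB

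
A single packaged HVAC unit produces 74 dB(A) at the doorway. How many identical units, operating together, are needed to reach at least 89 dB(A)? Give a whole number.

32

N identical sources give L₁ + 10·log₁₀ N, so require 10·log₁₀ N ≥ 89 − 74 = 15.0 dB.
N ≥ 10^(15.0/10) = 31.623, so N = 32.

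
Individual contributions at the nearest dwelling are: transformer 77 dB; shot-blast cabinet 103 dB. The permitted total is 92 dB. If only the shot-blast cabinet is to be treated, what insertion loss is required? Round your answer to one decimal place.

11.1 dB

Everything except the shot-blast cabinet sums to 10^(77/10) = 5.012e+07 in linear terms, 77.00 dB.
To meet 92 dB overall, the treated shot-blast cabinet may contribute at most 10^(92/10) − 5.012e+07 = 1.535e+09, i.e. 91.86 dB.
So the shot-blast cabinet must be reduced from 103 to 91.86 dB: IL = 11.14 dB.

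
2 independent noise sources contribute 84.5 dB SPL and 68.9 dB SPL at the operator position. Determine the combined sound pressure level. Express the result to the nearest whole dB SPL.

85 dB SPL

For uncorrelated sources the intensities add, so convert each level to linear form, sum, and take 10·log₁₀ of the total.
Σ 10^(L/10) = 10^(84.5/10) + 10^(68.9/10) = 2.896e+08.
L_total = 10·log₁₀(2.896e+08) = 84.62 dB SPL.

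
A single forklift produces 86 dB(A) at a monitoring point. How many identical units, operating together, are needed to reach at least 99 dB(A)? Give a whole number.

The shortfall is 99 − 86 = 13.0 dB, and N units add 10·log₁₀ N, so need 10·log₁₀ N ≥ 13.0.
N ≥ 10^(13.0/10) = 19.953, so N = 20.

20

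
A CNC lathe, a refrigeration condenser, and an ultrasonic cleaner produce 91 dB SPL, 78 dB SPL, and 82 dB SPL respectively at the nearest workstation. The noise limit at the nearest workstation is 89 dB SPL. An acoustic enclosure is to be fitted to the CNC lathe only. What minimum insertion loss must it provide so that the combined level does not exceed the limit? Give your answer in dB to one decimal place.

3.4 dB

Fixed contribution from the other sources: Σ 10^(L/10) = 10^(78/10) + 10^(82/10) = 2.216e+08 (83.46 dB SPL).
The limit corresponds to 10^(89/10) = 7.943e+08; subtracting the fixed part leaves 5.727e+08 for the CNC lathe, i.e. 87.58 dB SPL.
So the CNC lathe must be reduced from 91 to 87.58 dB SPL: IL = 3.42 dB.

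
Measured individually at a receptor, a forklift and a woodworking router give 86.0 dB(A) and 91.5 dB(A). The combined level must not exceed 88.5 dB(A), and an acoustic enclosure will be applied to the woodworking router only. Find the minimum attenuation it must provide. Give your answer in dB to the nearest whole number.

7 dB

Everything except the woodworking router sums to 10^(86.0/10) = 3.981e+08 in linear terms, 86.00 dB(A).
To meet 88.5 dB(A) overall, the treated woodworking router may contribute at most 10^(88.5/10) − 3.981e+08 = 3.098e+08, i.e. 84.91 dB(A).
So the woodworking router must be reduced from 91.5 to 84.91 dB(A): IL = 6.59 dB.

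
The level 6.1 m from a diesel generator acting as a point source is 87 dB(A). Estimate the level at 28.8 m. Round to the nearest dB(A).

74 dB(A)

Spherical spreading from a point source gives a 20·log₁₀(r₂/r₁) drop.
L₂ = 87 − 20·log₁₀(28.8/6.1) = 87 − 13.481 = 73.52 dB(A).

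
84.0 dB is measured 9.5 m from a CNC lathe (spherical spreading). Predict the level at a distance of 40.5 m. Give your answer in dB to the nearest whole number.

71 dB

Point-source attenuation: ΔL = 20·log₁₀(r₂/r₁) = 20·log₁₀(40.5/9.5) = 12.595 dB.
L₂ = 84.0 − 20·log₁₀(40.5/9.5) = 84.0 − 12.595 = 71.41 dB.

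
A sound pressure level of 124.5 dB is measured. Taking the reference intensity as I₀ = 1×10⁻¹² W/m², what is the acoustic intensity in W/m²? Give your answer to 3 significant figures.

2.82 W/m²

L = 10·log₁₀(I/I₀) ⇒ I = I₀·10^(L/10) = 10⁻¹² × 10^12.45.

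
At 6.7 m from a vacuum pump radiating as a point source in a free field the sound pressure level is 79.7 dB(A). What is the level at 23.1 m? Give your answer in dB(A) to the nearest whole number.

Spherical spreading from a point source gives a 20·log₁₀(r₂/r₁) drop.
L₂ = 79.7 − 20·log₁₀(23.1/6.7) = 79.7 − 10.751 = 68.95 dB(A).

69 dB(A)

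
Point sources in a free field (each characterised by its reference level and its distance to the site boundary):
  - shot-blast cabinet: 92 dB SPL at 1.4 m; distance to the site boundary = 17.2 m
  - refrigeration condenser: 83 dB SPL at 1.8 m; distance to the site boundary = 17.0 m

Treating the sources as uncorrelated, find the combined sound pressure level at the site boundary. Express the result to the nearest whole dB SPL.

71 dB SPL

Apply inverse-square spreading to bring every level to the receiver, then sum 10^(L/10).
shot-blast cabinet: 92 − 20·log₁₀(17.2/1.4) = 92 − 21.79 = 70.21 dB SPL.
refrigeration condenser: 83 − 20·log₁₀(17.0/1.8) = 83 − 19.50 = 63.50 dB SPL.
Σ 10^(L/10) = 1.274e+07 → L_total = 10·log₁₀(1.274e+07) = 71.05 dB SPL.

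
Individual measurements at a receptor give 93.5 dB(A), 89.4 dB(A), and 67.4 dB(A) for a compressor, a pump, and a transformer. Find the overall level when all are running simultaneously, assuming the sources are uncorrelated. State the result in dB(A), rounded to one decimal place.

For uncorrelated sources the intensities add, so convert each level to linear form, sum, and take 10·log₁₀ of the total.
Σ 10^(L/10) = 10^(93.5/10) + 10^(89.4/10) + 10^(67.4/10) = 3.115e+09.
L_total = 10·log₁₀(3.115e+09) = 94.93 dB(A).

94.9 dB(A)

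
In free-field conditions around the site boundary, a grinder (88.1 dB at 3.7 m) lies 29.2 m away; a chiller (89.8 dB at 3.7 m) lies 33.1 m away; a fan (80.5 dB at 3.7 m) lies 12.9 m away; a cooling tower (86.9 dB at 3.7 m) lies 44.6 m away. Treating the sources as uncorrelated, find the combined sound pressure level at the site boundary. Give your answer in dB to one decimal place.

75.4 dB

First find each source's level at the receiver (point-source: −20·log₁₀(r/r_ref)), then combine on an intensity basis.
grinder: 88.1 − 20·log₁₀(29.2/3.7) = 88.1 − 17.94 = 70.16 dB.
chiller: 89.8 − 20·log₁₀(33.1/3.7) = 89.8 − 19.03 = 70.77 dB.
fan: 80.5 − 20·log₁₀(12.9/3.7) = 80.5 − 10.85 = 69.65 dB.
cooling tower: 86.9 − 20·log₁₀(44.6/3.7) = 86.9 − 21.62 = 65.28 dB.
Σ 10^(L/10) = 3.490e+07 → L_total = 10·log₁₀(3.490e+07) = 75.43 dB.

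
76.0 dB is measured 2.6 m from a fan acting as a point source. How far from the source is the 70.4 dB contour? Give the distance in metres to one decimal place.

Point-source spreading drops the level by 20·log₁₀(r₂/r₁); inverting, r₂/r₁ = 10^(ΔL/20).
r₂ = 2.6·10^((76.0−70.4)/20) = 2.6·10^(5.6/20) = 4.95 m.

5.0 m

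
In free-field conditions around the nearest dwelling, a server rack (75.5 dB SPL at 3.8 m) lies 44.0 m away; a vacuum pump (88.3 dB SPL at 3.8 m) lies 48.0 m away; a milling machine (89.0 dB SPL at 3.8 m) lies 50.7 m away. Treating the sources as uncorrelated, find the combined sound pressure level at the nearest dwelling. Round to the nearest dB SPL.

70 dB SPL

Propagate each source to the receiver with L = L_ref − 20·log₁₀(r/r_ref), then add intensities.
server rack: 75.5 − 20·log₁₀(44.0/3.8) = 75.5 − 21.27 = 54.23 dB SPL.
vacuum pump: 88.3 − 20·log₁₀(48.0/3.8) = 88.3 − 22.03 = 66.27 dB SPL.
milling machine: 89.0 − 20·log₁₀(50.7/3.8) = 89.0 − 22.50 = 66.50 dB SPL.
Σ 10^(L/10) = 8.964e+06 → L_total = 10·log₁₀(8.964e+06) = 69.53 dB SPL.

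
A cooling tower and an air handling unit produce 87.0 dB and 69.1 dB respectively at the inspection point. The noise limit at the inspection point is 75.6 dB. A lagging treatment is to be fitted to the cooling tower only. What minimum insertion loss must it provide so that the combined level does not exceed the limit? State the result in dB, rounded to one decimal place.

12.5 dB

Fixed contribution from the other source: Σ 10^(L/10) = 10^(69.1/10) = 8.128e+06 (69.10 dB).
To meet 75.6 dB overall, the treated cooling tower may contribute at most 10^(75.6/10) − 8.128e+06 = 2.818e+07, i.e. 74.50 dB.
So the cooling tower must be reduced from 87.0 to 74.50 dB: IL = 12.50 dB.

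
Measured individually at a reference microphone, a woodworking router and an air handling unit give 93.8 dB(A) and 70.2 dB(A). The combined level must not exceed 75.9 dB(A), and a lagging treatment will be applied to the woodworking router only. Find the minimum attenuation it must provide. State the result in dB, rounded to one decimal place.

19.3 dB

Everything except the woodworking router sums to 10^(70.2/10) = 1.047e+07 in linear terms, 70.20 dB(A).
To meet 75.9 dB(A) overall, the treated woodworking router may contribute at most 10^(75.9/10) − 1.047e+07 = 2.843e+07, i.e. 74.54 dB(A).
Required insertion loss = 93.8 − 74.54 = 19.26 dB.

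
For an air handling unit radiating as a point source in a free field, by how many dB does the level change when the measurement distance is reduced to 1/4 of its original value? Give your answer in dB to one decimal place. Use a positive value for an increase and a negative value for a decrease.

Point-source spreading: ΔL = −20·log₁₀(r₂/r₁).
ΔL = −20·log₁₀(0.25) = +12.04 dB.

+12.0 dB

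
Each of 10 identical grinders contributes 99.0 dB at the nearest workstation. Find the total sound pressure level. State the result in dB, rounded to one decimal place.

With 10 equal, uncorrelated contributions the intensity is 10× that of one unit, giving a rise of 10·log₁₀ 10.
L_total = 99.0 + 10·log₁₀(10) = 99.0 + 10.000 = 109.00 dB.

109.0 dB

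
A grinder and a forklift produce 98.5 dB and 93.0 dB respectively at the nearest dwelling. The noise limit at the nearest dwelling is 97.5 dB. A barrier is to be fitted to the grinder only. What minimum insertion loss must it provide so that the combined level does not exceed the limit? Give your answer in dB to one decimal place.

2.9 dB

Everything except the grinder sums to 10^(93.0/10) = 1.995e+09 in linear terms, 93.00 dB.
To meet 97.5 dB overall, the treated grinder may contribute at most 10^(97.5/10) − 1.995e+09 = 3.628e+09, i.e. 95.60 dB.
Required insertion loss = 98.5 − 95.60 = 2.90 dB.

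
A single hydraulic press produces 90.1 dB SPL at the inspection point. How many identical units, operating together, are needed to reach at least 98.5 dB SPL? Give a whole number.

Need L₁ + 10·log₁₀ N ≥ 98.5, i.e. log₁₀ N ≥ 0.84.
N ≥ 10^(8.4/10) = 6.918, so N = 7.

7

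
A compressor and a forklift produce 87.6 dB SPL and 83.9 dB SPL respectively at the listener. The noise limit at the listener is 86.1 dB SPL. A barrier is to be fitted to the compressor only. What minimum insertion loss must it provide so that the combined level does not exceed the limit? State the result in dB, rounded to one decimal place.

5.5 dB

Everything except the compressor sums to 10^(83.9/10) = 2.455e+08 in linear terms, 83.90 dB SPL.
To meet 86.1 dB SPL overall, the treated compressor may contribute at most 10^(86.1/10) − 2.455e+08 = 1.619e+08, i.e. 82.09 dB SPL.
So the compressor must be reduced from 87.6 to 82.09 dB SPL: IL = 5.51 dB.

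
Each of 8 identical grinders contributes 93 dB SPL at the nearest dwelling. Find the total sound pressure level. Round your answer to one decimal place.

With 8 equal, uncorrelated contributions the intensity is 8× that of one unit, giving a rise of 10·log₁₀ 8.
L_total = 93 + 10·log₁₀(8) = 93 + 9.031 = 102.03 dB SPL.

102.0 dB SPL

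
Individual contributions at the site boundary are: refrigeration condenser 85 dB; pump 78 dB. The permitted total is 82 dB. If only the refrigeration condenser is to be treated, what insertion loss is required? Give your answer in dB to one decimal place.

Everything except the refrigeration condenser sums to 10^(78/10) = 6.310e+07 in linear terms, 78.00 dB.
The limit corresponds to 10^(82/10) = 1.585e+08; subtracting the fixed part leaves 9.539e+07 for the refrigeration condenser, i.e. 79.80 dB.
So the refrigeration condenser must be reduced from 85 to 79.80 dB: IL = 5.20 dB.

5.2 dB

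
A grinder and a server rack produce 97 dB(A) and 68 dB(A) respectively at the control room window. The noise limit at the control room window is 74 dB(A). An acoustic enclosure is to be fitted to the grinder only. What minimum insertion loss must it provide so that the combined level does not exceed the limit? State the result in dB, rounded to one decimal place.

Fixed contribution from the other source: Σ 10^(L/10) = 10^(68/10) = 6.310e+06 (68.00 dB(A)).
The limit corresponds to 10^(74/10) = 2.512e+07; subtracting the fixed part leaves 1.881e+07 for the grinder, i.e. 72.74 dB(A).
So the grinder must be reduced from 97 to 72.74 dB(A): IL = 24.26 dB.

24.3 dB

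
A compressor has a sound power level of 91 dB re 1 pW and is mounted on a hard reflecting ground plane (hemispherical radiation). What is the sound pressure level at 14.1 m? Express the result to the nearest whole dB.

60 dB

Free-field hemispherical radiation: L_p = L_w − 10·log₁₀(2π·r²), r = 14.1 m.
2π·r² = 1249 m², 10·log₁₀ of that is 30.966 dB.
L_p = 91 − 30.966 = 60.03 dB.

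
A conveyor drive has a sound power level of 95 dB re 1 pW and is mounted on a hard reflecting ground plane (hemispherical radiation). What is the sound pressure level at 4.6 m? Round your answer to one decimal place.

L_p = L_w − 10·log₁₀(2π·r²) with r = 4.6 m.
2π·r² = 133 m², 10·log₁₀ of that is 21.237 dB.
L_p = 95 − 21.237 = 73.76 dB.

73.8 dB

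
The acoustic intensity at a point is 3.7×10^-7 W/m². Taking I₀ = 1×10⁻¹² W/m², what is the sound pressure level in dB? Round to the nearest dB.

56 dB

L = 10·log₁₀(I/I₀) = 10·log₁₀(3.7×10^-7/10⁻¹²) = 10·log₁₀(3.7×10^5).
L = 10·(0.5682 + 5) = 55.68 dB.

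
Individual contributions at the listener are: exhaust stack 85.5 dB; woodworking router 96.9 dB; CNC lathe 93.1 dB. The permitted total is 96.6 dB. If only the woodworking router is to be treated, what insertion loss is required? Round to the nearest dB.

The untreated sources together contribute 10^(85.5/10) + 10^(93.1/10) = 2.397e+09, i.e. 93.80 dB.
The limit corresponds to 10^(96.6/10) = 4.571e+09; subtracting the fixed part leaves 2.174e+09 for the woodworking router, i.e. 93.37 dB.
So the woodworking router must be reduced from 96.9 to 93.37 dB: IL = 3.53 dB.

4 dB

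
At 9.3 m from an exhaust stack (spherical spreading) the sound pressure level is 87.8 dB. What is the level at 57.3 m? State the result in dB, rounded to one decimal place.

For a point source, L₂ = L₁ − 20·log₁₀(r₂/r₁).
L₂ = 87.8 − 20·log₁₀(57.3/9.3) = 87.8 − 15.793 = 72.01 dB.

72.0 dB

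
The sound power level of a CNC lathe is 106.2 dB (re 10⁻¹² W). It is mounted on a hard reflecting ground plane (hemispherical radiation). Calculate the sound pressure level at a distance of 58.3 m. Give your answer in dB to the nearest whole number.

63 dB

Free-field hemispherical radiation: L_p = L_w − 10·log₁₀(2π·r²), r = 58.3 m.
2π·r² = 2.136e+04 m², 10·log₁₀ of that is 43.295 dB.
L_p = 106.2 − 43.295 = 62.90 dB.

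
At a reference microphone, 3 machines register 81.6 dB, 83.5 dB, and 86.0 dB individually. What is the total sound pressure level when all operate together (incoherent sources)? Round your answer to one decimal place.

88.8 dB

For uncorrelated sources the intensities add, so convert each level to linear form, sum, and take 10·log₁₀ of the total.
Σ 10^(L/10) = 10^(81.6/10) + 10^(83.5/10) + 10^(86.0/10) = 7.665e+08.
L_total = 10·log₁₀(7.665e+08) = 88.85 dB.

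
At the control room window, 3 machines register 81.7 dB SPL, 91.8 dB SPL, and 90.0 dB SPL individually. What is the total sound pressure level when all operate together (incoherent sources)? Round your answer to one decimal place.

For uncorrelated sources the intensities add, so convert each level to linear form, sum, and take 10·log₁₀ of the total.
Σ 10^(L/10) = 10^(81.7/10) + 10^(91.8/10) + 10^(90.0/10) = 2.661e+09.
L_total = 10·log₁₀(2.661e+09) = 94.25 dB SPL.

94.3 dB SPL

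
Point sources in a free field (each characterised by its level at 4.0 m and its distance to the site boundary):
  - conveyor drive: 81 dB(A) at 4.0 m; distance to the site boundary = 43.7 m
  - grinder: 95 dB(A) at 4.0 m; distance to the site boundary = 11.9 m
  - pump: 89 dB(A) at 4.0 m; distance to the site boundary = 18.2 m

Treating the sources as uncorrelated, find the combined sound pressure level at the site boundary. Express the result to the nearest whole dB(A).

First find each source's level at the receiver (point-source: −20·log₁₀(r/r_ref)), then combine on an intensity basis.
conveyor drive: 81 − 20·log₁₀(43.7/4.0) = 81 − 20.77 = 60.23 dB(A).
grinder: 95 − 20·log₁₀(11.9/4.0) = 95 − 9.47 = 85.53 dB(A).
pump: 89 − 20·log₁₀(18.2/4.0) = 89 − 13.16 = 75.84 dB(A).
Σ 10^(L/10) = 3.967e+08 → L_total = 10·log₁₀(3.967e+08) = 85.98 dB(A).

86 dB(A)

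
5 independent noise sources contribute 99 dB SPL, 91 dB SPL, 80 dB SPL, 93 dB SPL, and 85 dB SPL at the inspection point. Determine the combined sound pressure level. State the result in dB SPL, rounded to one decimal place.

100.6 dB SPL

Incoherent sources combine by intensity addition: L_total = 10·log₁₀(Σ 10^(L_i/10)).
Σ 10^(L/10) = 10^(99/10) + 10^(91/10) + 10^(80/10) + 10^(93/10) + 10^(85/10) = 1.161e+10.
L_total = 10·log₁₀(1.161e+10) = 100.65 dB SPL.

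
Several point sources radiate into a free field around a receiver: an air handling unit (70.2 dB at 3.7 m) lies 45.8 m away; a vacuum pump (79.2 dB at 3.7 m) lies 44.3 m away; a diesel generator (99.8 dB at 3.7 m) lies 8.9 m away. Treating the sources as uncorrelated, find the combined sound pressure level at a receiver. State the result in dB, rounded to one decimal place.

Apply inverse-square spreading to bring every level to the receiver, then sum 10^(L/10).
air handling unit: 70.2 − 20·log₁₀(45.8/3.7) = 70.2 − 21.85 = 48.35 dB.
vacuum pump: 79.2 − 20·log₁₀(44.3/3.7) = 79.2 − 21.56 = 57.64 dB.
diesel generator: 99.8 − 20·log₁₀(8.9/3.7) = 99.8 − 7.62 = 92.18 dB.
Σ 10^(L/10) = 1.651e+09 → L_total = 10·log₁₀(1.651e+09) = 92.18 dB.

92.2 dB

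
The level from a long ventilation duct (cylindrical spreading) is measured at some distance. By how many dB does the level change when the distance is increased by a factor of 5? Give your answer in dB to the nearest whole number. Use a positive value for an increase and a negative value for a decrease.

Line-source spreading: ΔL = −10·log₁₀(r₂/r₁).
ΔL = −10·log₁₀(5) = -6.99 dB.

-7 dB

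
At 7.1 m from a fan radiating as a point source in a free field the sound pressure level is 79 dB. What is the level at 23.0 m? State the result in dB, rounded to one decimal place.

68.8 dB

Spherical spreading from a point source gives a 20·log₁₀(r₂/r₁) drop.
L₂ = 79 − 20·log₁₀(23.0/7.1) = 79 − 10.209 = 68.79 dB.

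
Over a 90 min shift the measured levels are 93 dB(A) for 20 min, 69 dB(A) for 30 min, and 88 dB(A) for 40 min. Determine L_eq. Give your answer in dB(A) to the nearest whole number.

89 dB(A)

The energy average is taken in the linear domain: L_eq = 10·log₁₀[(Σ tᵢ·10^(Lᵢ/10))/T], T = 90 min.
Σ tᵢ·10^(Lᵢ/10) = 20·10^(93/10) + 30·10^(69/10) + 40·10^(88/10) = 6.538e+10.
L_eq = 10·log₁₀(6.538e+10/90) = 88.61 dB(A).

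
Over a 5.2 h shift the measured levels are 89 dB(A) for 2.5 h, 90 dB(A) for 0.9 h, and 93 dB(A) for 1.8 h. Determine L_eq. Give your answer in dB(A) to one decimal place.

The energy average is taken in the linear domain: L_eq = 10·log₁₀[(Σ tᵢ·10^(Lᵢ/10))/T], T = 5.2 h.
Σ tᵢ·10^(Lᵢ/10) = 2.5·10^(89/10) + 0.9·10^(90/10) + 1.8·10^(93/10) = 6.477e+09.
L_eq = 10·log₁₀(6.477e+09/5.2) = 90.95 dB(A).

91.0 dB(A)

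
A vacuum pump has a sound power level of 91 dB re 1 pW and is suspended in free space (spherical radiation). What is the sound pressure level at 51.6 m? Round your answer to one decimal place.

45.8 dB

Free-field spherical radiation: L_p = L_w − 10·log₁₀(4π·r²), r = 51.6 m.
4π·r² = 3.346e+04 m², 10·log₁₀ of that is 45.245 dB.
L_p = 91 − 45.245 = 45.75 dB.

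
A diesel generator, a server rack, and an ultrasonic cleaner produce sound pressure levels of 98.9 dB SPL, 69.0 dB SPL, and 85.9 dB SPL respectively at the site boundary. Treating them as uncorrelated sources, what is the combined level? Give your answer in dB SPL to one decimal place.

Incoherent sources combine by intensity addition: L_total = 10·log₁₀(Σ 10^(L_i/10)).
Σ 10^(L/10) = 10^(98.9/10) + 10^(69.0/10) + 10^(85.9/10) = 8.159e+09.
L_total = 10·log₁₀(8.159e+09) = 99.12 dB SPL.

99.1 dB SPL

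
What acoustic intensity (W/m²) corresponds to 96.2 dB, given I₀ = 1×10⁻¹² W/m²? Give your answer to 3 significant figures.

0.00417 W/m²

I = I₀·10^(L/10) = 10⁻¹² × 10^(96.2/10) = 10^(-2.380).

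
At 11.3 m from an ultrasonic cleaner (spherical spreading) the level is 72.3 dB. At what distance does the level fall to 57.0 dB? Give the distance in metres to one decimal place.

For a point source L₁ − L₂ = 20·log₁₀(r₂/r₁), so r₂ = r₁·10^((L₁−L₂)/20).
r₂ = 11.3·10^((72.3−57.0)/20) = 11.3·10^(15.3/20) = 65.78 m.

65.8 m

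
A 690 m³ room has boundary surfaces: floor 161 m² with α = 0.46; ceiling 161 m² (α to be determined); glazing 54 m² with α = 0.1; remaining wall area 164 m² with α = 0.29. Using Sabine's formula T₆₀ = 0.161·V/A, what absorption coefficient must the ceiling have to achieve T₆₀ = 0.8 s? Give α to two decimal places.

0.07

A = 0.161·V/T₆₀ = 0.161·690/0.8 = 138.86 m² sabins.
Absorption from the other surfaces = 161·0.46 + 54·0.1 + 164·0.29 = 127.02 m², so the ceiling must supply 11.84 m² over 161 m².
α = 11.84/161 = 0.074.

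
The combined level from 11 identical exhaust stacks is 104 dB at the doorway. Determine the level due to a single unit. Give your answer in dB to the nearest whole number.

94 dB

Dividing the total intensity by 11 lowers the level by 10·log₁₀ 11 = 10.414 dB: L₁ = 104 − 10.414.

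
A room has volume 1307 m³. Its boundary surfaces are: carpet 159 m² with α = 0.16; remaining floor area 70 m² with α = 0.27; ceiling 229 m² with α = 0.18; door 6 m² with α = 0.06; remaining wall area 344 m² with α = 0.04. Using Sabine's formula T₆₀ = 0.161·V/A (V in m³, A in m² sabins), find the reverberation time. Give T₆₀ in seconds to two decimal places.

2.11 s

Total absorption A = 159·0.16 + 70·0.27 + 229·0.18 + 6·0.06 + 344·0.04 = 99.68 m² sabins.
T₆₀ = 0.161·V/A = 0.161·1307/99.68 = 2.111 s.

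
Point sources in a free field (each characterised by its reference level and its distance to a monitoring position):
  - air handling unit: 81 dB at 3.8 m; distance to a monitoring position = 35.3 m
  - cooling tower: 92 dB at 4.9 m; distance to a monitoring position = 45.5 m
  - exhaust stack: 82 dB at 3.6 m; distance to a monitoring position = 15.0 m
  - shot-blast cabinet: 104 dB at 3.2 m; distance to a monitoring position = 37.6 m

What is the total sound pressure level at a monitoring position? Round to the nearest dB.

First find each source's level at the receiver (point-source: −20·log₁₀(r/r_ref)), then combine on an intensity basis.
air handling unit: 81 − 20·log₁₀(35.3/3.8) = 81 − 19.36 = 61.64 dB.
cooling tower: 92 − 20·log₁₀(45.5/4.9) = 92 − 19.36 = 72.64 dB.
exhaust stack: 82 − 20·log₁₀(15.0/3.6) = 82 − 12.40 = 69.60 dB.
shot-blast cabinet: 104 − 20·log₁₀(37.6/3.2) = 104 − 21.40 = 82.60 dB.
Σ 10^(L/10) = 2.109e+08 → L_total = 10·log₁₀(2.109e+08) = 83.24 dB.

83 dB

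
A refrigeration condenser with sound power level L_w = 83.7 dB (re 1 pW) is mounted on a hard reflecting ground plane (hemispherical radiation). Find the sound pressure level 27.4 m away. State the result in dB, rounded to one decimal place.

47.0 dB

L_p = L_w − 10·log₁₀(2π·r²) with r = 27.4 m.
2π·r² = 4717 m², 10·log₁₀ of that is 36.737 dB.
L_p = 83.7 − 36.737 = 46.96 dB.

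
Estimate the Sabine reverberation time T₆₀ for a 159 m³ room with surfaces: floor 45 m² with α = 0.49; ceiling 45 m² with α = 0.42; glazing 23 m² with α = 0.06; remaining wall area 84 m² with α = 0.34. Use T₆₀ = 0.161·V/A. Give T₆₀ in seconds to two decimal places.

Summing Sᵢαᵢ: 45·0.49 + 45·0.42 + 23·0.06 + 84·0.34 = 70.89 m².
T₆₀ = 0.161 × 159 / 70.89 = 0.361 s.

0.36 s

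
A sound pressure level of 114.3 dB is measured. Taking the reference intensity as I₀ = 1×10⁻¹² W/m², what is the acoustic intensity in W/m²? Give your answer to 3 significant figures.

0.269 W/m²

L = 10·log₁₀(I/I₀) ⇒ I = I₀·10^(L/10) = 10⁻¹² × 10^11.43.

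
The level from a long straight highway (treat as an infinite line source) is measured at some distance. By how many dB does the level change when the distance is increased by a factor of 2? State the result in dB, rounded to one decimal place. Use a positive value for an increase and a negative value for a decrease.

-3.0 dB

A line source loses 3 dB per doubling of distance; generally ΔL = −10·log₁₀(r₂/r₁).
ΔL = −10·log₁₀(2) = -3.01 dB.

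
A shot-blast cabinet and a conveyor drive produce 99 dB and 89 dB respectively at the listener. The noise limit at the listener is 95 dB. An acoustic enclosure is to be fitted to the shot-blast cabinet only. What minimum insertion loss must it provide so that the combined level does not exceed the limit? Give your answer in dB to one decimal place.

5.3 dB

The untreated sources together contribute 10^(89/10) = 7.943e+08, i.e. 89.00 dB.
To meet 95 dB overall, the treated shot-blast cabinet may contribute at most 10^(95/10) − 7.943e+08 = 2.368e+09, i.e. 93.74 dB.
Required insertion loss = 99 − 93.74 = 5.26 dB.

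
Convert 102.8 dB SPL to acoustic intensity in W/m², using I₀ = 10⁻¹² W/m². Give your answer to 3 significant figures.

0.0191 W/m²

I = I₀·10^(L/10) = 10⁻¹² × 10^(102.8/10) = 10^(-1.720).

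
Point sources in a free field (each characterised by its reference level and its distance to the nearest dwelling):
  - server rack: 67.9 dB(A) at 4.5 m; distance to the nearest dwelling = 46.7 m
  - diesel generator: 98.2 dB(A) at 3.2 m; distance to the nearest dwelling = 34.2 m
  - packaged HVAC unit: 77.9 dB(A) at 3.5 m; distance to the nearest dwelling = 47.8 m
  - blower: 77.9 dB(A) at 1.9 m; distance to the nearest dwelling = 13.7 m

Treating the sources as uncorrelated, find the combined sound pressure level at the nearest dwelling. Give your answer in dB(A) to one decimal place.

First find each source's level at the receiver (point-source: −20·log₁₀(r/r_ref)), then combine on an intensity basis.
server rack: 67.9 − 20·log₁₀(46.7/4.5) = 67.9 − 20.32 = 47.58 dB(A).
diesel generator: 98.2 − 20·log₁₀(34.2/3.2) = 98.2 − 20.58 = 77.62 dB(A).
packaged HVAC unit: 77.9 − 20·log₁₀(47.8/3.5) = 77.9 − 22.71 = 55.19 dB(A).
blower: 77.9 − 20·log₁₀(13.7/1.9) = 77.9 − 17.16 = 60.74 dB(A).
Σ 10^(L/10) = 5.942e+07 → L_total = 10·log₁₀(5.942e+07) = 77.74 dB(A).

77.7 dB(A)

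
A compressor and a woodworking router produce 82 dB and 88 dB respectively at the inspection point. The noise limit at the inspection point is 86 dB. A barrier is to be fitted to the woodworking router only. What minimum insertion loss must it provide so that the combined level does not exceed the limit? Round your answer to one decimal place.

4.2 dB

Fixed contribution from the other source: Σ 10^(L/10) = 10^(82/10) = 1.585e+08 (82.00 dB).
The limit corresponds to 10^(86/10) = 3.981e+08; subtracting the fixed part leaves 2.396e+08 for the woodworking router, i.e. 83.80 dB.
Required insertion loss = 88 − 83.80 = 4.20 dB.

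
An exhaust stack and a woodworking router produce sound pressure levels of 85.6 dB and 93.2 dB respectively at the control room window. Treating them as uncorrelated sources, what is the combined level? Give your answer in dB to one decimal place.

93.9 dB

For uncorrelated sources the intensities add, so convert each level to linear form, sum, and take 10·log₁₀ of the total.
Σ 10^(L/10) = 10^(85.6/10) + 10^(93.2/10) = 2.452e+09.
L_total = 10·log₁₀(2.452e+09) = 93.90 dB.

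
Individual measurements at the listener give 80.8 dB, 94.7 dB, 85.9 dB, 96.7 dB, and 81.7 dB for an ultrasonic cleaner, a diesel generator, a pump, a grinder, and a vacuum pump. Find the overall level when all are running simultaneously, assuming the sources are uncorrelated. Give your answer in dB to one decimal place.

99.2 dB

Incoherent sources combine by intensity addition: L_total = 10·log₁₀(Σ 10^(L_i/10)).
Σ 10^(L/10) = 10^(80.8/10) + 10^(94.7/10) + 10^(85.9/10) + 10^(96.7/10) + 10^(81.7/10) = 8.286e+09.
L_total = 10·log₁₀(8.286e+09) = 99.18 dB.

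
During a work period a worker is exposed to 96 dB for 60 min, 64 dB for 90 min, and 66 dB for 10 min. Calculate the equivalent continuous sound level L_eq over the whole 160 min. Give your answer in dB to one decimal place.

91.7 dB

The energy average is taken in the linear domain: L_eq = 10·log₁₀[(Σ tᵢ·10^(Lᵢ/10))/T], T = 160 min.
Σ tᵢ·10^(Lᵢ/10) = 60·10^(96/10) + 90·10^(64/10) + 10·10^(66/10) = 2.391e+11.
L_eq = 10·log₁₀(2.391e+11/160) = 91.75 dB.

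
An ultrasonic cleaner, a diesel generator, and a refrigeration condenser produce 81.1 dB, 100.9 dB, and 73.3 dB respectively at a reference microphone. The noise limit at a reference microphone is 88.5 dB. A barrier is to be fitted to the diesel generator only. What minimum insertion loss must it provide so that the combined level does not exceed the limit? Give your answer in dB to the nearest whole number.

Fixed contribution from the other sources: Σ 10^(L/10) = 10^(81.1/10) + 10^(73.3/10) = 1.502e+08 (81.77 dB).
The limit corresponds to 10^(88.5/10) = 7.079e+08; subtracting the fixed part leaves 5.577e+08 for the diesel generator, i.e. 87.46 dB.
Required insertion loss = 100.9 − 87.46 = 13.44 dB.

13 dB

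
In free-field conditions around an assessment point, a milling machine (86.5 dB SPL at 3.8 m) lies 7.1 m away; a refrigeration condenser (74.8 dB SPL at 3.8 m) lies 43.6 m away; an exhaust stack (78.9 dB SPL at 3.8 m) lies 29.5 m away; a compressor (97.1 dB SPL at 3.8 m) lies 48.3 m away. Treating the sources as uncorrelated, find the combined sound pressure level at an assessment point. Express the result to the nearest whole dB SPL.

82 dB SPL

Apply inverse-square spreading to bring every level to the receiver, then sum 10^(L/10).
milling machine: 86.5 − 20·log₁₀(7.1/3.8) = 86.5 − 5.43 = 81.07 dB SPL.
refrigeration condenser: 74.8 − 20·log₁₀(43.6/3.8) = 74.8 − 21.19 = 53.61 dB SPL.
exhaust stack: 78.9 − 20·log₁₀(29.5/3.8) = 78.9 − 17.80 = 61.10 dB SPL.
compressor: 97.1 − 20·log₁₀(48.3/3.8) = 97.1 − 22.08 = 75.02 dB SPL.
Σ 10^(L/10) = 1.612e+08 → L_total = 10·log₁₀(1.612e+08) = 82.07 dB SPL.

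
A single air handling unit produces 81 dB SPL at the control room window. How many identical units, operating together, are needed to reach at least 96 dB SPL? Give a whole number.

32

The shortfall is 96 − 81 = 15.0 dB, and N units add 10·log₁₀ N, so need 10·log₁₀ N ≥ 15.0.
N ≥ 10^(15.0/10) = 31.623, so N = 32.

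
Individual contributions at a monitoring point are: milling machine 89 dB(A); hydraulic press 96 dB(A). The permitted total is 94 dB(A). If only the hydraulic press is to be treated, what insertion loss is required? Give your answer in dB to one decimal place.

Fixed contribution from the other source: Σ 10^(L/10) = 10^(89/10) = 7.943e+08 (89.00 dB(A)).
The limit corresponds to 10^(94/10) = 2.512e+09; subtracting the fixed part leaves 1.718e+09 for the hydraulic press, i.e. 92.35 dB(A).
So the hydraulic press must be reduced from 96 to 92.35 dB(A): IL = 3.65 dB.

3.7 dB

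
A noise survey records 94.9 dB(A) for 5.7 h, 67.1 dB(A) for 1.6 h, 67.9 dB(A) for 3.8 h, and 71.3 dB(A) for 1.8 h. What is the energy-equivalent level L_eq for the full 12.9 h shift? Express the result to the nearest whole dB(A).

Weight each interval's intensity by its duration and average over T = 12.9 h:
Σ tᵢ·10^(Lᵢ/10) = 5.7·10^(94.9/10) + 1.6·10^(67.1/10) + 3.8·10^(67.9/10) + 1.8·10^(71.3/10) = 1.767e+10.
L_eq = 10·log₁₀(1.767e+10/12.9) = 91.37 dB(A).

91 dB(A)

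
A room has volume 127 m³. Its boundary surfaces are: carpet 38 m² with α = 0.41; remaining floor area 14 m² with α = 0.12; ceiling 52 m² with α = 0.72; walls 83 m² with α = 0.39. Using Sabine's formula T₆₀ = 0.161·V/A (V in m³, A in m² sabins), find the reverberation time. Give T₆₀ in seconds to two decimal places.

0.23 s

Summing Sᵢαᵢ: 38·0.41 + 14·0.12 + 52·0.72 + 83·0.39 = 87.07 m².
T₆₀ = 0.161·V/A = 0.161·127/87.07 = 0.235 s.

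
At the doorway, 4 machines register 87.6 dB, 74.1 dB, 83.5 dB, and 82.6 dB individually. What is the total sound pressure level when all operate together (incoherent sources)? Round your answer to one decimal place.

90.0 dB

Incoherent sources combine by intensity addition: L_total = 10·log₁₀(Σ 10^(L_i/10)).
Σ 10^(L/10) = 10^(87.6/10) + 10^(74.1/10) + 10^(83.5/10) + 10^(82.6/10) = 1.007e+09.
L_total = 10·log₁₀(1.007e+09) = 90.03 dB.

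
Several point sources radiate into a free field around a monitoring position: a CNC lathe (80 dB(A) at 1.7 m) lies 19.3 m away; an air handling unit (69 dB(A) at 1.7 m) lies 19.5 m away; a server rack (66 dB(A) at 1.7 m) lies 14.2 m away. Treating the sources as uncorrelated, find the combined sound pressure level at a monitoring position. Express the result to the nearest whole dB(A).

60 dB(A)

Propagate each source to the receiver with L = L_ref − 20·log₁₀(r/r_ref), then add intensities.
CNC lathe: 80 − 20·log₁₀(19.3/1.7) = 80 − 21.10 = 58.90 dB(A).
air handling unit: 69 − 20·log₁₀(19.5/1.7) = 69 − 21.19 = 47.81 dB(A).
server rack: 66 − 20·log₁₀(14.2/1.7) = 66 − 18.44 = 47.56 dB(A).
Σ 10^(L/10) = 8.933e+05 → L_total = 10·log₁₀(8.933e+05) = 59.51 dB(A).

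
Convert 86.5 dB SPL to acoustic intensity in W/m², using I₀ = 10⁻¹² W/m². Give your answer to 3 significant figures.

0.000447 W/m²

I/I₀ = 10^(86.5/10) = 4.467e+08, so I = 4.467e+08 × 10⁻¹² W/m².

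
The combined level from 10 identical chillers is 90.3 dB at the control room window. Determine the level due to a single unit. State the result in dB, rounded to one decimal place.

10 equal contributions raise the level by 10·log₁₀ 10 = 10.000 dB, so each unit alone gives 90.3 − 10.000.

80.3 dB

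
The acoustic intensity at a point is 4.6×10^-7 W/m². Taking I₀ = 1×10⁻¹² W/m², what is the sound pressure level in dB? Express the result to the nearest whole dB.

57 dB

I/I₀ = 4.6×10^-7/10⁻¹² = 4.6×10^5, and L = 10·log₁₀(I/I₀).
L = 10·(0.6628 + 5) = 56.63 dB.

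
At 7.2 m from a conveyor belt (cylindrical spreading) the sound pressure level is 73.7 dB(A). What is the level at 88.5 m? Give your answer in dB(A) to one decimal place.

For a line source, L₂ = L₁ − 10·log₁₀(r₂/r₁).
L₂ = 73.7 − 10·log₁₀(88.5/7.2) = 73.7 − 10.896 = 62.80 dB(A).

62.8 dB(A)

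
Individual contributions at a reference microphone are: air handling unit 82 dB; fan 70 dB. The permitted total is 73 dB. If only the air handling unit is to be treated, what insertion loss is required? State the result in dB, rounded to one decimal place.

12.0 dB

Fixed contribution from the other source: Σ 10^(L/10) = 10^(70/10) = 1.000e+07 (70.00 dB).
To meet 73 dB overall, the treated air handling unit may contribute at most 10^(73/10) − 1.000e+07 = 9.953e+06, i.e. 69.98 dB.
So the air handling unit must be reduced from 82 to 69.98 dB: IL = 12.02 dB.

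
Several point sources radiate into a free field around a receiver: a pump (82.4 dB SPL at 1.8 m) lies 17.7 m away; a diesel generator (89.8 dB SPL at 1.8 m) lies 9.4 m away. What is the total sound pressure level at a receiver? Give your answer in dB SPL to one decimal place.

Propagate each source to the receiver with L = L_ref − 20·log₁₀(r/r_ref), then add intensities.
pump: 82.4 − 20·log₁₀(17.7/1.8) = 82.4 − 19.85 = 62.55 dB SPL.
diesel generator: 89.8 − 20·log₁₀(9.4/1.8) = 89.8 − 14.36 = 75.44 dB SPL.
Σ 10^(L/10) = 3.682e+07 → L_total = 10·log₁₀(3.682e+07) = 75.66 dB SPL.

75.7 dB SPL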